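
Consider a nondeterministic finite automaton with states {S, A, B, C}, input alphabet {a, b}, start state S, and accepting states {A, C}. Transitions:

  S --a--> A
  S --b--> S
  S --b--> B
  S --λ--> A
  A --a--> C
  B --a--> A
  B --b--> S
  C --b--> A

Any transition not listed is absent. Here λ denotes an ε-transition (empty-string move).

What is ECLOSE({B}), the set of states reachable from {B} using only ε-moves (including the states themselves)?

{B}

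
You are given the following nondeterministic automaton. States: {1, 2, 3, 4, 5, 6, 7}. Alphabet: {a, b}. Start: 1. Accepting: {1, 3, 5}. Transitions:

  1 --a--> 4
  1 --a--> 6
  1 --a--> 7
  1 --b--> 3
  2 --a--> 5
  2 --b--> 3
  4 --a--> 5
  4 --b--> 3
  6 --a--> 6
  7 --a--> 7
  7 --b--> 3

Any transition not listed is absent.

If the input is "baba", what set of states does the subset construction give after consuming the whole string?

Start in {1}.
Read 'b': 1→{3}; now {3}.
Read 'a': 3→∅; now ∅.
The set is empty and remains empty for the remaining 2 symbols.

∅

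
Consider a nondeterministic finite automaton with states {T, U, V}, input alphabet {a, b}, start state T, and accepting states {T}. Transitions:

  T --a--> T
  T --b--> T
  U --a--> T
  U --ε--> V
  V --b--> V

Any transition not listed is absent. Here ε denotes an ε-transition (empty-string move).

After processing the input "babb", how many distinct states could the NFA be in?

1

Start in {T}.
Read 'b': {T} → {T}.
Read 'a': {T} → {T}.
Read 'b': {T} → {T}.
Read 'b': {T} → {T}.
That set has 1 state.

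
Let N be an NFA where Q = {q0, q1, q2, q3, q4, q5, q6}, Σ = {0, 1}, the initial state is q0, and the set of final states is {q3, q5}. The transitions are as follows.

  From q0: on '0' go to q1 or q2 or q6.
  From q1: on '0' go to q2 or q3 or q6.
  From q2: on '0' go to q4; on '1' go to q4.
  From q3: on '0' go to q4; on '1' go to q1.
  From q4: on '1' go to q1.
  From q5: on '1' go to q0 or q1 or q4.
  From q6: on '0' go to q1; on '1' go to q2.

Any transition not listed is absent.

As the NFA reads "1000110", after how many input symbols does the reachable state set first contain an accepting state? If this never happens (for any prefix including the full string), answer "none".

Start in {q0}.
Read '1': {q0} → ∅.
The set is empty and remains empty for the remaining 6 symbols.
No reachable set along the way intersects F.

none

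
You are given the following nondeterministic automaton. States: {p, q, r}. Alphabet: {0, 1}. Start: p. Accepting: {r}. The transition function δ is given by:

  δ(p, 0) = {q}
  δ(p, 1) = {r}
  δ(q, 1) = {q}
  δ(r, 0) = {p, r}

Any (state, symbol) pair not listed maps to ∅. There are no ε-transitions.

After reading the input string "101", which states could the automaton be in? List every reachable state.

{r}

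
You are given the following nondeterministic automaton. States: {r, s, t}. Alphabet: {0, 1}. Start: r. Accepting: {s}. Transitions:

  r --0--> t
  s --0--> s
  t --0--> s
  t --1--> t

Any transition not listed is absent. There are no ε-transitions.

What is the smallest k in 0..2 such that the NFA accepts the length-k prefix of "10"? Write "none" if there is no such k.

Start in {r}.
Read '1': {r} → ∅.
The set is empty and remains empty for the remaining 1 symbol.
No reachable set along the way intersects F.

none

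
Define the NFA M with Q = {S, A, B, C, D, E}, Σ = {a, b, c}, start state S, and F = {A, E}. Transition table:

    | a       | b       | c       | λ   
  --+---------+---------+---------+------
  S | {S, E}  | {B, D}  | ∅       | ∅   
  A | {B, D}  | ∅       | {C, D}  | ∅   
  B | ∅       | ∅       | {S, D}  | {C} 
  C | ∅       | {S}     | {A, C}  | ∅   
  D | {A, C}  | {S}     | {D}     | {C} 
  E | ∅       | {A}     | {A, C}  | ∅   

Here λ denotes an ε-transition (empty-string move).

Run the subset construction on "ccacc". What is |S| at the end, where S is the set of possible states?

Start in {S}.
Read 'c': S→∅; now ∅.
The set is empty and remains empty for the remaining 4 symbols.
That set has 0 states.

0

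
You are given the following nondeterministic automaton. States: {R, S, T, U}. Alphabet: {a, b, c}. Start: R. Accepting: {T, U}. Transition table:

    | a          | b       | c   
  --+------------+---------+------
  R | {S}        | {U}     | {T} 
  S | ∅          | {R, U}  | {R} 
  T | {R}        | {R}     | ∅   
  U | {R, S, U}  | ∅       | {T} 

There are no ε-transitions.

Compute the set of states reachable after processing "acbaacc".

{T}

Start in {R}.
Read 'a': R→{S}; now {S}.
Read 'c': S→{R}; now {R}.
Read 'b': R→{U}; now {U}.
Read 'a': U→{R, S, U}; now {R, S, U}.
Read 'a': R→{S}, S→∅, U→{R, S, U}; now {R, S, U}.
Read 'c': R→{T}, S→{R}, U→{T}; now {R, T}.
Read 'c': R→{T}, T→∅; now {T}.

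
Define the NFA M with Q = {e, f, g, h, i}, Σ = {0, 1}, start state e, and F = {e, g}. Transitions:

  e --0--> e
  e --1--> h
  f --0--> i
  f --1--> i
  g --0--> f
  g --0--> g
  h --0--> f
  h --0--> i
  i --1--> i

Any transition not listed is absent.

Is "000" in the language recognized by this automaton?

Yes

Start in {e}.
Read '0': {e} → {e}.
Read '0': {e} → {e}.
Read '0': {e} → {e}.
The final set {e} contains the accepting state e.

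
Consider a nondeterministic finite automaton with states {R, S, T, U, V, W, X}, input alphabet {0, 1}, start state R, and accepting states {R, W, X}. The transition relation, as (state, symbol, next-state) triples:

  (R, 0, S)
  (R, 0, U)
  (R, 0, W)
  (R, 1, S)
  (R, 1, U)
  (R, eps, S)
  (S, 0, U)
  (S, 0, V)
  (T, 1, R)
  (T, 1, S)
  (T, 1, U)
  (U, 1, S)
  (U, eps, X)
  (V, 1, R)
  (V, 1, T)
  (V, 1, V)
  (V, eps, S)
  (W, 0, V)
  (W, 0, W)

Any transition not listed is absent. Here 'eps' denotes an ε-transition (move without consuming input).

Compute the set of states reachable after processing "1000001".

{R, S, T, V}

Start: ε-closure({R}) = {R, S}.
Read '1': {R, S} → {S, U, X}.
Read '0': {S, U, X} → {S, U, V, X}.
Read '0': {S, U, V, X} → {S, U, V, X}.
Read '0': {S, U, V, X} → {S, U, V, X}.
Read '0': {S, U, V, X} → {S, U, V, X}.
Read '0': {S, U, V, X} → {S, U, V, X}.
Read '1': {S, U, V, X} → {R, S, T, V}.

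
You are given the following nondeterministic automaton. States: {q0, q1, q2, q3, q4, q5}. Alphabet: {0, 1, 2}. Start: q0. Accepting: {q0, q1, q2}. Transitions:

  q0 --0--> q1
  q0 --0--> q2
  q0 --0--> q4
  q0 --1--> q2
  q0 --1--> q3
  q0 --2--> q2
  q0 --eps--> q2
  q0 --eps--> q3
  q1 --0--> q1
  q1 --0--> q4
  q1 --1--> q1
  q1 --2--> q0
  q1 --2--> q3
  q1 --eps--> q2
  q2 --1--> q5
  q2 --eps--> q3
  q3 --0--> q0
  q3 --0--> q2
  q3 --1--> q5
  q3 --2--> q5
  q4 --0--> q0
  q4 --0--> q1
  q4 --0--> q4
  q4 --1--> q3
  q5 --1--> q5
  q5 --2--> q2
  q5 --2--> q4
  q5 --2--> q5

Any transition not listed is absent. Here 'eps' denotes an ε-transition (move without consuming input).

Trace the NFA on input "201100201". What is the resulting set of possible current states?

Start: ε-closure({q0}) = {q0, q2, q3}.
Read '2': q0→{q2}, q2→∅, q3→{q5}; union {q2, q5}; ε-closure = {q2, q3, q5}.
Read '0': q2→∅, q3→{q0, q2}, q5→∅; union {q0, q2}; ε-closure = {q0, q2, q3}.
Read '1': q0→{q2, q3}, q2→{q5}, q3→{q5}; now {q2, q3, q5}.
Read '1': q2→{q5}, q3→{q5}, q5→{q5}; now {q5}.
Read '0': q5→∅; now ∅.
The set is empty and remains empty for the remaining 4 symbols.

∅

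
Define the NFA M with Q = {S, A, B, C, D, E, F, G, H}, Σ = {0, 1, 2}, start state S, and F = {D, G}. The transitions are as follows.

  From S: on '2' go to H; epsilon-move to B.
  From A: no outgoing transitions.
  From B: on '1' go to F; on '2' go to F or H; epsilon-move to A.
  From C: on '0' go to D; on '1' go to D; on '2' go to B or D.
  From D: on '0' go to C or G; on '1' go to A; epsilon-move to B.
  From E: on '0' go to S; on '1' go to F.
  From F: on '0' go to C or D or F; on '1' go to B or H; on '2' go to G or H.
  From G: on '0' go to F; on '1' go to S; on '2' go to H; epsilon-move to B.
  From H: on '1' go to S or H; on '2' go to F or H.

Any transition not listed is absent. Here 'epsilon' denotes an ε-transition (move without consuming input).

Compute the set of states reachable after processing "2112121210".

Start: ε-closure({S}) = {S, A, B}.
Read '2': {S, A, B} → {F, H}.
Read '1': {F, H} → {S, A, B, H}.
Read '1': {S, A, B, H} → {S, A, B, F, H}.
Read '2': {S, A, B, F, H} → {A, B, F, G, H}.
Read '1': {A, B, F, G, H} → {S, A, B, F, H}.
Read '2': {S, A, B, F, H} → {A, B, F, G, H}.
Read '1': {A, B, F, G, H} → {S, A, B, F, H}.
Read '2': {S, A, B, F, H} → {A, B, F, G, H}.
Read '1': {A, B, F, G, H} → {S, A, B, F, H}.
Read '0': {S, A, B, F, H} → {A, B, C, D, F}.

{A, B, C, D, F}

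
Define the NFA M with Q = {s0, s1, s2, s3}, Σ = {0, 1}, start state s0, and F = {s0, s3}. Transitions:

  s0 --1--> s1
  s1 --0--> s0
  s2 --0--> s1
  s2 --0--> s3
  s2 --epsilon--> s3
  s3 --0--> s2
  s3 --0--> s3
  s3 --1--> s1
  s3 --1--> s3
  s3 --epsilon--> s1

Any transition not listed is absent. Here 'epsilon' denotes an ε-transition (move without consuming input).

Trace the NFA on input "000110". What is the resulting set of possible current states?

Start in {s0}.
Read '0': s0→∅; now ∅.
The set is empty and remains empty for the remaining 5 symbols.

∅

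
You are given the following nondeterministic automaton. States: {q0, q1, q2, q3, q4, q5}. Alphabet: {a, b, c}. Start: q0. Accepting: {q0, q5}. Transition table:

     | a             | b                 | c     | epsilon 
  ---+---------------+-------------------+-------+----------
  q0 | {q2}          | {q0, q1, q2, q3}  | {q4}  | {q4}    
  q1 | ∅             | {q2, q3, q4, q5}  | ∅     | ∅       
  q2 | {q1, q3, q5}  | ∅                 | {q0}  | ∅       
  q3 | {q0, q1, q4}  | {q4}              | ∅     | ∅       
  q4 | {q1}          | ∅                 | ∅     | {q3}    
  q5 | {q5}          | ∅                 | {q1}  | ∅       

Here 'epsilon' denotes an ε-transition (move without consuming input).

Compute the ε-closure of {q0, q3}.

{q0, q3, q4}

Begin with {q0, q3}.
ε-move q0 → q4; add q4.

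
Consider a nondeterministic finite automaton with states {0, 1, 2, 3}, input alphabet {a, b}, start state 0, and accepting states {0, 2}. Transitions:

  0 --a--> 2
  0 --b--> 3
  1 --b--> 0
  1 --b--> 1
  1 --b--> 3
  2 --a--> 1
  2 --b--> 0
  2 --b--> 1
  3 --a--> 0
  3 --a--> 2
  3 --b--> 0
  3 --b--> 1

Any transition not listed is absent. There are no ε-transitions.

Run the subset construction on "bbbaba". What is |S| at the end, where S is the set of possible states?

2

Start in {0}.
Read 'b': 0→{3}; now {3}.
Read 'b': 3→{0, 1}; now {0, 1}.
Read 'b': 0→{3}, 1→{0, 1, 3}; now {0, 1, 3}.
Read 'a': 0→{2}, 1→∅, 3→{0, 2}; now {0, 2}.
Read 'b': 0→{3}, 2→{0, 1}; now {0, 1, 3}.
Read 'a': 0→{2}, 1→∅, 3→{0, 2}; now {0, 2}.
That set has 2 states.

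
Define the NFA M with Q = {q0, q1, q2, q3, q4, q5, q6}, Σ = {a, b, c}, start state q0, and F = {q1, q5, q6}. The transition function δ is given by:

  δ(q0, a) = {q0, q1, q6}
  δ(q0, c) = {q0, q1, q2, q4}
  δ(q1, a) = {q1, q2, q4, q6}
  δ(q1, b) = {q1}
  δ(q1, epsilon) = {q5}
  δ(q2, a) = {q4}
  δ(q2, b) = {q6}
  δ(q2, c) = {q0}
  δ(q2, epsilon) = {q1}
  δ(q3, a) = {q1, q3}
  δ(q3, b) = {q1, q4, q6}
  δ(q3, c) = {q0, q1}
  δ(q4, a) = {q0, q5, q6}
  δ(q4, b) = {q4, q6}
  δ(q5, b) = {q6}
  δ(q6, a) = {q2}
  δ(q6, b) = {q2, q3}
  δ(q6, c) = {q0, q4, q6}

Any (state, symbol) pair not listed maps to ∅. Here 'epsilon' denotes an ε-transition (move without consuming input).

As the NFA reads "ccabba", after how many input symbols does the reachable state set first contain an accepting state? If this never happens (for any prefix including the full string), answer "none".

Start in {q0}.
Read 'c': q0→{q0, q1, q2, q4}; union {q0, q1, q2, q4}; ε-closure = {q0, q1, q2, q4, q5}.
None of the earlier sets intersect F, but {q0, q1, q2, q4, q5} does.

1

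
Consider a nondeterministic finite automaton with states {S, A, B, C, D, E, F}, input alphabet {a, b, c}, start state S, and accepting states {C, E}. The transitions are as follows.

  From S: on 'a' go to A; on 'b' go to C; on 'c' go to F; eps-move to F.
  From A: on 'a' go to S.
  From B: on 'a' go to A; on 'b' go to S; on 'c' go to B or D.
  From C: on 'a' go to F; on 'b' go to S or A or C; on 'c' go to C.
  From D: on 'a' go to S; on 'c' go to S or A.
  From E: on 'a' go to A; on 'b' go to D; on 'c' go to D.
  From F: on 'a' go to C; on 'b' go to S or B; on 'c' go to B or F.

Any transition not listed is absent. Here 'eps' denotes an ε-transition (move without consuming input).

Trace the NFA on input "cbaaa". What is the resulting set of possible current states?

Start: ε-closure({S}) = {S, F}.
Read 'c': S→{F}, F→{B, F}; now {B, F}.
Read 'b': B→{S}, F→{S, B}; union {S, B}; ε-closure = {S, B, F}.
Read 'a': S→{A}, B→{A}, F→{C}; now {A, C}.
Read 'a': A→{S}, C→{F}; now {S, F}.
Read 'a': S→{A}, F→{C}; now {A, C}.

{A, C}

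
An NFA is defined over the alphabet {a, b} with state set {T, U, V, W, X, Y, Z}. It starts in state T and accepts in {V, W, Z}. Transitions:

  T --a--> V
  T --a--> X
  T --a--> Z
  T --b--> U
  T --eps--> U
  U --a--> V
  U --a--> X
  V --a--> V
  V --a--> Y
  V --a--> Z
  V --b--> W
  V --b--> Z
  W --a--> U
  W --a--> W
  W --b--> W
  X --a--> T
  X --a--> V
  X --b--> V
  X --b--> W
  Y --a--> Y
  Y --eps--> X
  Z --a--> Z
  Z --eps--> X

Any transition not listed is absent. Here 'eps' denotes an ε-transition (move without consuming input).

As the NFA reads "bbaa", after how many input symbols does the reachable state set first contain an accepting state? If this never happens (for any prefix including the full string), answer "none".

none

Start: ε-closure({T}) = {T, U}.
Read 'b': {T, U} → {U}.
Read 'b': {U} → ∅.
The set is empty and remains empty for the remaining 2 symbols.
No reachable set along the way intersects F.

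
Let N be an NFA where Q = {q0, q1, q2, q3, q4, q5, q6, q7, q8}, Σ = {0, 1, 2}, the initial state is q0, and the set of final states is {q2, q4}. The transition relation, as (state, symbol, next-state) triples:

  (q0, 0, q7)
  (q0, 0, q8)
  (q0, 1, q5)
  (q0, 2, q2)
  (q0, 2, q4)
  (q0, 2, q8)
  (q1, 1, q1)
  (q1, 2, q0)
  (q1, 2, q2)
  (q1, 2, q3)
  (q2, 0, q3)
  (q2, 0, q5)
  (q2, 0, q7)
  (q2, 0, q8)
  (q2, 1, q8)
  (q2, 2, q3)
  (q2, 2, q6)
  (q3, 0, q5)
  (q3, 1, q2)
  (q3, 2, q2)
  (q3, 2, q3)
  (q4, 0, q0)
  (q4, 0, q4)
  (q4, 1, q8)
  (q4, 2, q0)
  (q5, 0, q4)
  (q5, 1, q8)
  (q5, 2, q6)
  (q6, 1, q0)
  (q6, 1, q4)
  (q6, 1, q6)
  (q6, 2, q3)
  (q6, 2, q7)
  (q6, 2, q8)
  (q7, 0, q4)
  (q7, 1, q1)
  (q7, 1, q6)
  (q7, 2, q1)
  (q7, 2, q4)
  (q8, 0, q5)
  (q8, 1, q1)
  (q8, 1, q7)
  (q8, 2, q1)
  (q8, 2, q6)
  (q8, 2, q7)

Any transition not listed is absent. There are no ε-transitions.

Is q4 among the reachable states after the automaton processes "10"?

Yes

Start in {q0}.
Read '1': {q0} → {q5}.
Read '0': {q5} → {q4}.
State q4 is in {q4}.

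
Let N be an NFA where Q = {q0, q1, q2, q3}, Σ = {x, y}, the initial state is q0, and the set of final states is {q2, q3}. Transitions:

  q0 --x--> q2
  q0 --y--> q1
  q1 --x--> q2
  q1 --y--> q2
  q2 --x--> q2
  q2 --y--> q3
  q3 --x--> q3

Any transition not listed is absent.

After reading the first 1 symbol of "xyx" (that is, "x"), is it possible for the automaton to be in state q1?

No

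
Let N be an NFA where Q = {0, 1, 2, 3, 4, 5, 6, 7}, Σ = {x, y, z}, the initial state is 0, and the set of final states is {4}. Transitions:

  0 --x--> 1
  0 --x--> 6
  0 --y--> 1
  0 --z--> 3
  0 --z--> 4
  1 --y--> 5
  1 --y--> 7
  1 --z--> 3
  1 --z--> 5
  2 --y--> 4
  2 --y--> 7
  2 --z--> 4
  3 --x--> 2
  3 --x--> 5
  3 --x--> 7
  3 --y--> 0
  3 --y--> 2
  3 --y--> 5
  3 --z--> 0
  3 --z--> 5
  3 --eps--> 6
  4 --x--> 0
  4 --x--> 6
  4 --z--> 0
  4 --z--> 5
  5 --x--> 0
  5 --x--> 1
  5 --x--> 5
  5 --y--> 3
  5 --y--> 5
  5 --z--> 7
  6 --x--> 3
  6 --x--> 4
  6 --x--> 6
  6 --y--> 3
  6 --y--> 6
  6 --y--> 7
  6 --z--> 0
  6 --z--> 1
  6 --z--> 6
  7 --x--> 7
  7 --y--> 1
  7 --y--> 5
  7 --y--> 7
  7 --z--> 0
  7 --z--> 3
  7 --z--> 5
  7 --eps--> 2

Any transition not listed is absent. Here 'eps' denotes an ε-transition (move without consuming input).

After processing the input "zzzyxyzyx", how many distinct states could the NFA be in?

8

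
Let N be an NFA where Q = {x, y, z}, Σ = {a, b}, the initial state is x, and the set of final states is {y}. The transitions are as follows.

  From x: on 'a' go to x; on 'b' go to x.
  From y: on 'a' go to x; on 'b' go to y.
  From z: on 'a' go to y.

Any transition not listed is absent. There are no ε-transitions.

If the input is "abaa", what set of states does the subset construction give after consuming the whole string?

{x}

Start in {x}.
Read 'a': {x} → {x}.
Read 'b': {x} → {x}.
Read 'a': {x} → {x}.
Read 'a': {x} → {x}.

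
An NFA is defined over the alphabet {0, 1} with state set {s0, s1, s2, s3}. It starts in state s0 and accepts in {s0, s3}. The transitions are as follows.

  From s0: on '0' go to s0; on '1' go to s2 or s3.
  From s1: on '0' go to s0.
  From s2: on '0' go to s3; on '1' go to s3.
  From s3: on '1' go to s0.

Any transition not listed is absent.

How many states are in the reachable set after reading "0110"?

Start in {s0}.
Read '0': s0→{s0}; now {s0}.
Read '1': s0→{s2, s3}; now {s2, s3}.
Read '1': s2→{s3}, s3→{s0}; now {s0, s3}.
Read '0': s0→{s0}, s3→∅; now {s0}.
That set has 1 state.

1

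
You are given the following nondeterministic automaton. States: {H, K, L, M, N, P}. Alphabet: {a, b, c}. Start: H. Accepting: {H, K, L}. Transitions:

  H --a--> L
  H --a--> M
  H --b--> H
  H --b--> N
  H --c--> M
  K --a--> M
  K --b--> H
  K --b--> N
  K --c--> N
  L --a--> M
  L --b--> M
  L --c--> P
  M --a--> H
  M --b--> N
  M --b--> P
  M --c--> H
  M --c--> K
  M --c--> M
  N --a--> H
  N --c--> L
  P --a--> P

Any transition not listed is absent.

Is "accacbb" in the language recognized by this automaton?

Start in {H}.
Read 'a': {H} → {L, M}.
Read 'c': {L, M} → {H, K, M, P}.
Read 'c': {H, K, M, P} → {H, K, M, N}.
Read 'a': {H, K, M, N} → {H, L, M}.
Read 'c': {H, L, M} → {H, K, M, P}.
Read 'b': {H, K, M, P} → {H, N, P}.
Read 'b': {H, N, P} → {H, N}.
The final set {H, N} contains the accepting state H.

Yes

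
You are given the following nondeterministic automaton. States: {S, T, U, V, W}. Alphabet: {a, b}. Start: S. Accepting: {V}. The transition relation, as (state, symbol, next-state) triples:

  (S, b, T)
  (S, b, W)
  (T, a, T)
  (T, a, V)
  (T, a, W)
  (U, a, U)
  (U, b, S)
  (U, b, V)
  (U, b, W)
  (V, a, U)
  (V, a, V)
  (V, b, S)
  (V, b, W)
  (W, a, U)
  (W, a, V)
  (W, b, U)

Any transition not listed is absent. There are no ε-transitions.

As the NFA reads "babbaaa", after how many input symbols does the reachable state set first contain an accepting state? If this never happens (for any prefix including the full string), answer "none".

2

Start in {S}.
Read 'b': {S} → {T, W}.
Read 'a': {T, W} → {T, U, V, W}.
None of the earlier sets intersect F, but {T, U, V, W} does.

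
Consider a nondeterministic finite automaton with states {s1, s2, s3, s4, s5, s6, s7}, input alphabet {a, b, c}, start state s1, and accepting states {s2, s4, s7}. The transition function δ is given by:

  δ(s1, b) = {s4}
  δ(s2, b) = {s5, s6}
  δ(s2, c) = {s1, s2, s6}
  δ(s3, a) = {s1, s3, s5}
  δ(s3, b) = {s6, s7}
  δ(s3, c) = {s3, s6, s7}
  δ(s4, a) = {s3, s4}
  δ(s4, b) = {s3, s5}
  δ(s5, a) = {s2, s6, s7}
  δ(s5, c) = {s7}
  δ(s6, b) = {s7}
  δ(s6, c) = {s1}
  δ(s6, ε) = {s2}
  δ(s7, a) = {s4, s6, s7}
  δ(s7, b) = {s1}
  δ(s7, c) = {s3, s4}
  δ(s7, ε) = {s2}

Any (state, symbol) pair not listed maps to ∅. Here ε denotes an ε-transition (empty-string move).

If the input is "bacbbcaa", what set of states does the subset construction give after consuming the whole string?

Start in {s1}.
Read 'b': s1→{s4}; now {s4}.
Read 'a': s4→{s3, s4}; now {s3, s4}.
Read 'c': s3→{s3, s6, s7}, s4→∅; union {s3, s6, s7}; ε-closure = {s2, s3, s6, s7}.
Read 'b': s2→{s5, s6}, s3→{s6, s7}, s6→{s7}, s7→{s1}; union {s1, s5, s6, s7}; ε-closure = {s1, s2, s5, s6, s7}.
Read 'b': s1→{s4}, s2→{s5, s6}, s5→∅, s6→{s7}, s7→{s1}; union {s1, s4, s5, s6, s7}; ε-closure = {s1, s2, s4, s5, s6, s7}.
Read 'c': s1→∅, s2→{s1, s2, s6}, s4→∅, s5→{s7}, s6→{s1}, s7→{s3, s4}; now {s1, s2, s3, s4, s6, s7}.
Read 'a': s1→∅, s2→∅, s3→{s1, s3, s5}, s4→{s3, s4}, s6→∅, s7→{s4, s6, s7}; union {s1, s3, s4, s5, s6, s7}; ε-closure = {s1, s2, s3, s4, s5, s6, s7}.
Read 'a': s1→∅, s2→∅, s3→{s1, s3, s5}, s4→{s3, s4}, s5→{s2, s6, s7}, s6→∅, s7→{s4, s6, s7}; now {s1, s2, s3, s4, s5, s6, s7}.

{s1, s2, s3, s4, s5, s6, s7}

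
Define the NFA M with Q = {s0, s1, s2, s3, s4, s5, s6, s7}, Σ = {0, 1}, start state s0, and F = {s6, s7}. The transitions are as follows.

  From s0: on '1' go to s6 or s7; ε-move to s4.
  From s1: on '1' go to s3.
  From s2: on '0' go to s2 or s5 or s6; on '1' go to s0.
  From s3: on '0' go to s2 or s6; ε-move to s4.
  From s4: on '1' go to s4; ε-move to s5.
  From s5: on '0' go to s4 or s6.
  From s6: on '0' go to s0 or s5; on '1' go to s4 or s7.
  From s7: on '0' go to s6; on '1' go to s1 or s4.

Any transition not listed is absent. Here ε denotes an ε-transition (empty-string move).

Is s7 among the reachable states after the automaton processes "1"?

Yes

Start: ε-closure({s0}) = {s0, s4, s5}.
Read '1': {s0, s4, s5} → {s4, s5, s6, s7}.
State s7 is in {s4, s5, s6, s7}.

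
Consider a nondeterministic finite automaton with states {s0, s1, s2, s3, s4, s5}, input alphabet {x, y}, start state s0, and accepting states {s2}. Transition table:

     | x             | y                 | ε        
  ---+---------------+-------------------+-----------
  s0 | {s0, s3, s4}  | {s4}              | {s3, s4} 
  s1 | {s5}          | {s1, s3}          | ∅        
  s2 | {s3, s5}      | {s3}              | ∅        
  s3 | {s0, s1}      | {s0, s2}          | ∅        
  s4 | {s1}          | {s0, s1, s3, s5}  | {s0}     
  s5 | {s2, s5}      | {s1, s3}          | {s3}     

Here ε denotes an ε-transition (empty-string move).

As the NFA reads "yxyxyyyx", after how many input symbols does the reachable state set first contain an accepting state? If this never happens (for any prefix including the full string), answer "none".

1

Start: ε-closure({s0}) = {s0, s3, s4}.
Read 'y': {s0, s3, s4} → {s0, s1, s2, s3, s4, s5}.
None of the earlier sets intersect F, but {s0, s1, s2, s3, s4, s5} does.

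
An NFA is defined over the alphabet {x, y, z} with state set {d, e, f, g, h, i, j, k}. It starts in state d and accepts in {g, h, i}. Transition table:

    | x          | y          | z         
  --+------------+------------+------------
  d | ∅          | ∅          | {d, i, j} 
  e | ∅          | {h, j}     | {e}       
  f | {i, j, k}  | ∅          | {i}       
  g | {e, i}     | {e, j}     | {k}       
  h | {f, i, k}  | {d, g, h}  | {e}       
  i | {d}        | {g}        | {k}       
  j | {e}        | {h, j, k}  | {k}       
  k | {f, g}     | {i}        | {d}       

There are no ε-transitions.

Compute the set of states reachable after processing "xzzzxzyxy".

Start in {d}.
Read 'x': d→∅; now ∅.
The set is empty and remains empty for the remaining 8 symbols.

∅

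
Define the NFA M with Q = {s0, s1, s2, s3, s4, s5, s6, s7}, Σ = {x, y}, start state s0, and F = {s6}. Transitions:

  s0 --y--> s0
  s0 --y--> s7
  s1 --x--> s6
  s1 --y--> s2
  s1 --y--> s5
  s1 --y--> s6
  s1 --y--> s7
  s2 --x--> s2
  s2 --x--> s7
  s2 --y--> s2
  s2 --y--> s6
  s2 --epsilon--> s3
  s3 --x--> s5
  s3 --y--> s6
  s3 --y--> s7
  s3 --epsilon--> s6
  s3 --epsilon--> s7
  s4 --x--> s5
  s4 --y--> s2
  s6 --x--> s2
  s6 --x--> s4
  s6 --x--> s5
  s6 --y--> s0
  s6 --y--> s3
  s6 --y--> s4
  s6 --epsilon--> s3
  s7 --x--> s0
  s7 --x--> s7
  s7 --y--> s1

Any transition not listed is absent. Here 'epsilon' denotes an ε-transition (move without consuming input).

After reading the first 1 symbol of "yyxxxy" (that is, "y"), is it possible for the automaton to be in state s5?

No

Start in {s0}.
Read 'y': s0→{s0, s7}; now {s0, s7}.
State s5 is not in {s0, s7}.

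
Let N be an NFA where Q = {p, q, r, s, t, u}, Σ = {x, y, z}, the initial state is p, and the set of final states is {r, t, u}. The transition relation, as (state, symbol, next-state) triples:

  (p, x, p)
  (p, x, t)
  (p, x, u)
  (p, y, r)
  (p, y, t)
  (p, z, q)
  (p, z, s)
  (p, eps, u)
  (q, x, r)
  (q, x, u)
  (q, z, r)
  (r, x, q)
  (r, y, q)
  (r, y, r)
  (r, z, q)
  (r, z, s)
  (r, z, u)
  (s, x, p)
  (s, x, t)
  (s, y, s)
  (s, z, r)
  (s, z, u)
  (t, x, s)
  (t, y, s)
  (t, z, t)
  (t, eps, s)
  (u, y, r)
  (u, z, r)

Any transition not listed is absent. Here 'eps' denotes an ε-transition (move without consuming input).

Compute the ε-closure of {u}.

{u}

Begin with {u}.
No ε-moves leave this set, so the closure equals the set itself.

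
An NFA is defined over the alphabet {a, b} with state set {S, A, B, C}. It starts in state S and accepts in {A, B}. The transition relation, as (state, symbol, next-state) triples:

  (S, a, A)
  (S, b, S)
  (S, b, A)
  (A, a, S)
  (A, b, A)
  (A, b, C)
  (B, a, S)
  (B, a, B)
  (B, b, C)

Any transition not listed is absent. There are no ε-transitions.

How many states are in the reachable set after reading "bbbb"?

Start in {S}.
Read 'b': {S} → {S, A}.
Read 'b': {S, A} → {S, A, C}.
Read 'b': {S, A, C} → {S, A, C}.
Read 'b': {S, A, C} → {S, A, C}.
That set has 3 states.

3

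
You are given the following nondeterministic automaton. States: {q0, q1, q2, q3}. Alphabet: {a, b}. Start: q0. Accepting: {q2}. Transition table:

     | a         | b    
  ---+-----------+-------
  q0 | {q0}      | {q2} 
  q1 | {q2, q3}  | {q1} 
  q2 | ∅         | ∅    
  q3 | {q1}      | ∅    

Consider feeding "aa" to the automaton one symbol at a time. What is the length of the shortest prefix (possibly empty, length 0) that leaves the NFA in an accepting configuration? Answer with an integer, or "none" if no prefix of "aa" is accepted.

none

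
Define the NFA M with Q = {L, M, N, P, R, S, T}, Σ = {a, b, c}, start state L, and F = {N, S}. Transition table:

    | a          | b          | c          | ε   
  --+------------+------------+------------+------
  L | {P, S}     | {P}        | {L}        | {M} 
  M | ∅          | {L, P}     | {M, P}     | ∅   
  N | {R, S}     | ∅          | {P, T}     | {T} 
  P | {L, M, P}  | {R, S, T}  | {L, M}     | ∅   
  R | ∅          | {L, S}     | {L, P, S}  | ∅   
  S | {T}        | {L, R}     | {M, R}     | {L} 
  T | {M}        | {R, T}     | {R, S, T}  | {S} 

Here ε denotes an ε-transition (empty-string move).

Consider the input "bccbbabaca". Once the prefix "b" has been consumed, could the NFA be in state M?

Start: ε-closure({L}) = {L, M}.
Read 'b': L→{P}, M→{L, P}; union {L, P}; ε-closure = {L, M, P}.
State M is in {L, M, P}.

Yes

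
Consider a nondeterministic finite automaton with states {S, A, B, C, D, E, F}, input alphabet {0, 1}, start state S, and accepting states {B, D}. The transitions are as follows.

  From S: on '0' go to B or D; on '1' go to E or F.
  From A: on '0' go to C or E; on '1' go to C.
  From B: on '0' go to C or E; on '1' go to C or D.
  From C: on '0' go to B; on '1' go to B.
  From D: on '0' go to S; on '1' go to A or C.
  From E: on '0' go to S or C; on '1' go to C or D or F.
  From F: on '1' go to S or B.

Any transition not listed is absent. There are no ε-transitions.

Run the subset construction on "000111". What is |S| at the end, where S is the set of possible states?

7

Start in {S}.
Read '0': S→{B, D}; now {B, D}.
Read '0': B→{C, E}, D→{S}; now {S, C, E}.
Read '0': S→{B, D}, C→{B}, E→{S, C}; now {S, B, C, D}.
Read '1': S→{E, F}, B→{C, D}, C→{B}, D→{A, C}; now {A, B, C, D, E, F}.
Read '1': A→{C}, B→{C, D}, C→{B}, D→{A, C}, E→{C, D, F}, F→{S, B}; now {S, A, B, C, D, F}.
Read '1': S→{E, F}, A→{C}, B→{C, D}, C→{B}, D→{A, C}, F→{S, B}; now {S, A, B, C, D, E, F}.
That set has 7 states.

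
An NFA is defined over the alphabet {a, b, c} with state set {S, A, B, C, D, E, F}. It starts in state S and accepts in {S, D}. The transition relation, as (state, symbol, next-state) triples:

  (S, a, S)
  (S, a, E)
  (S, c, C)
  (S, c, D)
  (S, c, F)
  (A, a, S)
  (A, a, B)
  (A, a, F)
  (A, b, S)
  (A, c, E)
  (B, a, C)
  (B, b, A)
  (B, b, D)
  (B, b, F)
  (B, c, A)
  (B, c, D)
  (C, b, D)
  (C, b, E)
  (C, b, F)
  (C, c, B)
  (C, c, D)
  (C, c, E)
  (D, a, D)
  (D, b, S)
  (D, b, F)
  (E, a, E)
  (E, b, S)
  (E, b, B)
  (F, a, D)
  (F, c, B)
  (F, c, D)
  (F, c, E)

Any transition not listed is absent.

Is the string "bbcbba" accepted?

No

Start in {S}.
Read 'b': {S} → ∅.
The set is empty and remains empty for the remaining 5 symbols.
The final set ∅ contains no accepting state.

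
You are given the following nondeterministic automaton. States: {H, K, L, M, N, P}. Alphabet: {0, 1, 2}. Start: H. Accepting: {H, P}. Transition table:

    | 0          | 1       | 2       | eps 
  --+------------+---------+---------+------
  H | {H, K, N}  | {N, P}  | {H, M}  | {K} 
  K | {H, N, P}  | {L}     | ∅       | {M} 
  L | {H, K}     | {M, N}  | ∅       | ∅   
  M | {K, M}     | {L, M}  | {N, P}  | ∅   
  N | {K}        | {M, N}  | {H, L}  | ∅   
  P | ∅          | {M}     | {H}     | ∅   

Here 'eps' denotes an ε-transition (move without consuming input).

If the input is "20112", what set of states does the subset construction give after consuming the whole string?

{H, K, L, M, N, P}

Start: ε-closure({H}) = {H, K, M}.
Read '2': {H, K, M} → {H, K, M, N, P}.
Read '0': {H, K, M, N, P} → {H, K, M, N, P}.
Read '1': {H, K, M, N, P} → {L, M, N, P}.
Read '1': {L, M, N, P} → {L, M, N}.
Read '2': {L, M, N} → {H, K, L, M, N, P}.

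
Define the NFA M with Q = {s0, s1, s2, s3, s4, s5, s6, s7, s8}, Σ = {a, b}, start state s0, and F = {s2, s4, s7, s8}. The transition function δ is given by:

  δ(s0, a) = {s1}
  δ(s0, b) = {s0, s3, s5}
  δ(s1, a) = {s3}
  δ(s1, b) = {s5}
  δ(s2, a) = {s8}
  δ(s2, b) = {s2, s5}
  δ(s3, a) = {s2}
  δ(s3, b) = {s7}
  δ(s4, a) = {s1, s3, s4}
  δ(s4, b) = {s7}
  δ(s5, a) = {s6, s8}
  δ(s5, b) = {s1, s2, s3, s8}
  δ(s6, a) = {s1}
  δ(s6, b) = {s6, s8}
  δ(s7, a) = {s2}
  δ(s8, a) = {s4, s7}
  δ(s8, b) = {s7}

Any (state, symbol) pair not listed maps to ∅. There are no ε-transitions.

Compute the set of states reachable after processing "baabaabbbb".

Start in {s0}.
Read 'b': s0→{s0, s3, s5}; now {s0, s3, s5}.
Read 'a': s0→{s1}, s3→{s2}, s5→{s6, s8}; now {s1, s2, s6, s8}.
Read 'a': s1→{s3}, s2→{s8}, s6→{s1}, s8→{s4, s7}; now {s1, s3, s4, s7, s8}.
Read 'b': s1→{s5}, s3→{s7}, s4→{s7}, s7→∅, s8→{s7}; now {s5, s7}.
Read 'a': s5→{s6, s8}, s7→{s2}; now {s2, s6, s8}.
Read 'a': s2→{s8}, s6→{s1}, s8→{s4, s7}; now {s1, s4, s7, s8}.
Read 'b': s1→{s5}, s4→{s7}, s7→∅, s8→{s7}; now {s5, s7}.
Read 'b': s5→{s1, s2, s3, s8}, s7→∅; now {s1, s2, s3, s8}.
Read 'b': s1→{s5}, s2→{s2, s5}, s3→{s7}, s8→{s7}; now {s2, s5, s7}.
Read 'b': s2→{s2, s5}, s5→{s1, s2, s3, s8}, s7→∅; now {s1, s2, s3, s5, s8}.

{s1, s2, s3, s5, s8}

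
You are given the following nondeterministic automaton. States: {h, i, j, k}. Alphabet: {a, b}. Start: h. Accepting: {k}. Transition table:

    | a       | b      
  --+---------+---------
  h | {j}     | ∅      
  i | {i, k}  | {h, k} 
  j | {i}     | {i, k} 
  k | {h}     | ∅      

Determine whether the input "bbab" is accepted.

Start in {h}.
Read 'b': h→∅; now ∅.
The set is empty and remains empty for the remaining 3 symbols.
The final set ∅ contains no accepting state.

No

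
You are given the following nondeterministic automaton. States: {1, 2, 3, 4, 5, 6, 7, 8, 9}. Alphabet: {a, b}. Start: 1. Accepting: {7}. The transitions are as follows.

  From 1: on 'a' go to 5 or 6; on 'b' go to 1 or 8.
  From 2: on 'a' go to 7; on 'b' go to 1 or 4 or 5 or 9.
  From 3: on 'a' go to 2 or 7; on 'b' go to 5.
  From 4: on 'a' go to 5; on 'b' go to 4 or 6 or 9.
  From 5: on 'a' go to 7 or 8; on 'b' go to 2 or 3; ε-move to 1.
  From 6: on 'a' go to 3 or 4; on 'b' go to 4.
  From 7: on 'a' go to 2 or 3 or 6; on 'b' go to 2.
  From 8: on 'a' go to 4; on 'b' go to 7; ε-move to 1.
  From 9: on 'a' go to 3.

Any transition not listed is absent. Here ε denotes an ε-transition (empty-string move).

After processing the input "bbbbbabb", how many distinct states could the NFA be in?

9

Start in {1}.
Read 'b': 1→{1, 8}; now {1, 8}.
Read 'b': 1→{1, 8}, 8→{7}; now {1, 7, 8}.
Read 'b': 1→{1, 8}, 7→{2}, 8→{7}; now {1, 2, 7, 8}.
Read 'b': 1→{1, 8}, 2→{1, 4, 5, 9}, 7→{2}, 8→{7}; now {1, 2, 4, 5, 7, 8, 9}.
Read 'b': 1→{1, 8}, 2→{1, 4, 5, 9}, 4→{4, 6, 9}, 5→{2, 3}, 7→{2}, 8→{7}, 9→∅; now {1, 2, 3, 4, 5, 6, 7, 8, 9}.
Read 'a': 1→{5, 6}, 2→{7}, 3→{2, 7}, 4→{5}, 5→{7, 8}, 6→{3, 4}, 7→{2, 3, 6}, 8→{4}, 9→{3}; union {2, 3, 4, 5, 6, 7, 8}; ε-closure = {1, 2, 3, 4, 5, 6, 7, 8}.
Read 'b': 1→{1, 8}, 2→{1, 4, 5, 9}, 3→{5}, 4→{4, 6, 9}, 5→{2, 3}, 6→{4}, 7→{2}, 8→{7}; now {1, 2, 3, 4, 5, 6, 7, 8, 9}.
Read 'b': 1→{1, 8}, 2→{1, 4, 5, 9}, 3→{5}, 4→{4, 6, 9}, 5→{2, 3}, 6→{4}, 7→{2}, 8→{7}, 9→∅; now {1, 2, 3, 4, 5, 6, 7, 8, 9}.
That set has 9 states.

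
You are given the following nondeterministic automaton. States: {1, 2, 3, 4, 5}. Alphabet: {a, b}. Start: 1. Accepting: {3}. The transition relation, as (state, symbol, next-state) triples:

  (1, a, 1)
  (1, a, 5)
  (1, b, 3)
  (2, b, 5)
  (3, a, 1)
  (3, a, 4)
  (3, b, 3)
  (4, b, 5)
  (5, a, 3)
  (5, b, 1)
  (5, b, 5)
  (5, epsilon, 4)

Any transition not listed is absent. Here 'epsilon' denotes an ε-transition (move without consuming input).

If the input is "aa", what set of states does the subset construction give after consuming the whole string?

Start in {1}.
Read 'a': {1} → {1, 4, 5}.
Read 'a': {1, 4, 5} → {1, 3, 4, 5}.

{1, 3, 4, 5}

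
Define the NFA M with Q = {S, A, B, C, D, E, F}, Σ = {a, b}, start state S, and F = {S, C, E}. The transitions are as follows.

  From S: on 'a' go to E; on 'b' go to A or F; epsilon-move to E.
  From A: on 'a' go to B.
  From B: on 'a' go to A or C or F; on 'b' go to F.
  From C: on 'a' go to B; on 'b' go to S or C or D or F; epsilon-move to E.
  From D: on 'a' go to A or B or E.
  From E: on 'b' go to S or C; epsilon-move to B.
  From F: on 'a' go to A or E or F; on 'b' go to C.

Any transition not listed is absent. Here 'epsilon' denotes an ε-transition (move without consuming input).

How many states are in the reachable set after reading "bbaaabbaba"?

Start: ε-closure({S}) = {S, B, E}.
Read 'b': S→{A, F}, B→{F}, E→{S, C}; union {S, A, C, F}; ε-closure = {S, A, B, C, E, F}.
Read 'b': S→{A, F}, A→∅, B→{F}, C→{S, C, D, F}, E→{S, C}, F→{C}; union {S, A, C, D, F}; ε-closure = {S, A, B, C, D, E, F}.
Read 'a': S→{E}, A→{B}, B→{A, C, F}, C→{B}, D→{A, B, E}, E→∅, F→{A, E, F}; now {A, B, C, E, F}.
Read 'a': A→{B}, B→{A, C, F}, C→{B}, E→∅, F→{A, E, F}; now {A, B, C, E, F}.
Read 'a': A→{B}, B→{A, C, F}, C→{B}, E→∅, F→{A, E, F}; now {A, B, C, E, F}.
Read 'b': A→∅, B→{F}, C→{S, C, D, F}, E→{S, C}, F→{C}; union {S, C, D, F}; ε-closure = {S, B, C, D, E, F}.
Read 'b': S→{A, F}, B→{F}, C→{S, C, D, F}, D→∅, E→{S, C}, F→{C}; union {S, A, C, D, F}; ε-closure = {S, A, B, C, D, E, F}.
Read 'a': S→{E}, A→{B}, B→{A, C, F}, C→{B}, D→{A, B, E}, E→∅, F→{A, E, F}; now {A, B, C, E, F}.
Read 'b': A→∅, B→{F}, C→{S, C, D, F}, E→{S, C}, F→{C}; union {S, C, D, F}; ε-closure = {S, B, C, D, E, F}.
Read 'a': S→{E}, B→{A, C, F}, C→{B}, D→{A, B, E}, E→∅, F→{A, E, F}; now {A, B, C, E, F}.
That set has 5 states.

5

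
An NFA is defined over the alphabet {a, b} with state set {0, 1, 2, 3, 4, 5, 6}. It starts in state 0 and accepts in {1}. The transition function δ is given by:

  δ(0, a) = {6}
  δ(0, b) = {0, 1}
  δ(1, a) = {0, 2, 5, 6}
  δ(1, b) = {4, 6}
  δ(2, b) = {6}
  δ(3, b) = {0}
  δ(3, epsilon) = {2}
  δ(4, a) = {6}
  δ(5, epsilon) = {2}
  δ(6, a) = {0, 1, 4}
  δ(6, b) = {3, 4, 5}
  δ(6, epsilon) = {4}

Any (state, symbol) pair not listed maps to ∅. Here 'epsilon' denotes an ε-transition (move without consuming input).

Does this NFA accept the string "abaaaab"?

Start in {0}.
Read 'a': {0} → {4, 6}.
Read 'b': {4, 6} → {2, 3, 4, 5}.
Read 'a': {2, 3, 4, 5} → {4, 6}.
Read 'a': {4, 6} → {0, 1, 4, 6}.
Read 'a': {0, 1, 4, 6} → {0, 1, 2, 4, 5, 6}.
Read 'a': {0, 1, 2, 4, 5, 6} → {0, 1, 2, 4, 5, 6}.
Read 'b': {0, 1, 2, 4, 5, 6} → {0, 1, 2, 3, 4, 5, 6}.
The final set {0, 1, 2, 3, 4, 5, 6} contains the accepting state 1.

Yes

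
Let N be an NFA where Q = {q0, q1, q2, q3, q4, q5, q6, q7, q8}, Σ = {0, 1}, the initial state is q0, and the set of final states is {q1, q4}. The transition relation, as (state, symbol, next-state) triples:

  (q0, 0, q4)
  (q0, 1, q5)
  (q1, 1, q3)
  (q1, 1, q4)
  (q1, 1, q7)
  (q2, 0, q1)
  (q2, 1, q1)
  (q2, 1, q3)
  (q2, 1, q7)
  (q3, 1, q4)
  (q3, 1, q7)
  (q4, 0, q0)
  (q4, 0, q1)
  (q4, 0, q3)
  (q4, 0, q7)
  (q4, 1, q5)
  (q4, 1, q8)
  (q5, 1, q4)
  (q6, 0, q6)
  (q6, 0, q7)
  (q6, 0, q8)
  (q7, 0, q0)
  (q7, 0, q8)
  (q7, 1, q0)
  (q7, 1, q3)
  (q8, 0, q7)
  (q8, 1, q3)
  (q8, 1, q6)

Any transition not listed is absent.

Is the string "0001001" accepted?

Start in {q0}.
Read '0': {q0} → {q4}.
Read '0': {q4} → {q0, q1, q3, q7}.
Read '0': {q0, q1, q3, q7} → {q0, q4, q8}.
Read '1': {q0, q4, q8} → {q3, q5, q6, q8}.
Read '0': {q3, q5, q6, q8} → {q6, q7, q8}.
Read '0': {q6, q7, q8} → {q0, q6, q7, q8}.
Read '1': {q0, q6, q7, q8} → {q0, q3, q5, q6}.
The final set {q0, q3, q5, q6} contains no accepting state.

No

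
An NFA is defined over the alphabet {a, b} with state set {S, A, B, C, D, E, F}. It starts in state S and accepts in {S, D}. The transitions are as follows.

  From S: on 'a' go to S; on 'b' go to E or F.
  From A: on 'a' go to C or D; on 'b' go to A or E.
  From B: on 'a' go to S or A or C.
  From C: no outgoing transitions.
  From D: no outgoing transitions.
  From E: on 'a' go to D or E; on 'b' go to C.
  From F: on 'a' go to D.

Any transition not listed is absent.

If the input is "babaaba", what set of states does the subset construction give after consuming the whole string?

Start in {S}.
Read 'b': S→{E, F}; now {E, F}.
Read 'a': E→{D, E}, F→{D}; now {D, E}.
Read 'b': D→∅, E→{C}; now {C}.
Read 'a': C→∅; now ∅.
The set is empty and remains empty for the remaining 3 symbols.

∅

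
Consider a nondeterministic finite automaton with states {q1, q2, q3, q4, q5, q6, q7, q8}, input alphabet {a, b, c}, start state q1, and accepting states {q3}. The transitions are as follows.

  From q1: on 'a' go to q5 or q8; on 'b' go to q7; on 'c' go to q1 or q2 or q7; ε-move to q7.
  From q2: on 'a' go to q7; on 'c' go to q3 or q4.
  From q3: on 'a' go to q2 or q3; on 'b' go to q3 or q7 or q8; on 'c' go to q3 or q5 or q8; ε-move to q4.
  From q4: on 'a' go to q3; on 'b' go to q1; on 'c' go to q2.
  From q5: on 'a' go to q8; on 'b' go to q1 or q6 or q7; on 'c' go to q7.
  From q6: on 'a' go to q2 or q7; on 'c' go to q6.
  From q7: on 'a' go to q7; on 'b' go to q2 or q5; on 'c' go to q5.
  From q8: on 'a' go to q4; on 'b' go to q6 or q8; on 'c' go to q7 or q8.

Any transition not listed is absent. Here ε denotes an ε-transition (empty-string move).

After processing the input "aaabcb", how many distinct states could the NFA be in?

8

Start: ε-closure({q1}) = {q1, q7}.
Read 'a': {q1, q7} → {q5, q7, q8}.
Read 'a': {q5, q7, q8} → {q4, q7, q8}.
Read 'a': {q4, q7, q8} → {q3, q4, q7}.
Read 'b': {q3, q4, q7} → {q1, q2, q3, q4, q5, q7, q8}.
Read 'c': {q1, q2, q3, q4, q5, q7, q8} → {q1, q2, q3, q4, q5, q7, q8}.
Read 'b': {q1, q2, q3, q4, q5, q7, q8} → {q1, q2, q3, q4, q5, q6, q7, q8}.
That set has 8 states.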